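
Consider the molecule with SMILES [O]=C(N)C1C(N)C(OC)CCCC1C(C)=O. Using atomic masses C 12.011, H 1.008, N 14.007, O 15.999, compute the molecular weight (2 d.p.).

228.29 g/mol

First, the molecular formula is C11H20N2O3 (counting implicit H from valence).
  C: 11 × 12.011 = 132.121
  H: 20 × 1.008 = 20.160
  N: 2 × 14.007 = 28.014
  O: 3 × 15.999 = 47.997
Sum: 11×12.011 + 20×1.008 + 2×14.007 + 3×15.999 = 228.292 → 228.29 g/mol.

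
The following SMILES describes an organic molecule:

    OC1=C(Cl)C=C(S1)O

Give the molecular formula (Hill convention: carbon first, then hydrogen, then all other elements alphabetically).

C4H3ClO2S

Walk through each heavy atom and fill implicit hydrogens from standard valence (C 4, N 3, O 2, S 2, halogen 1):
  atom 1: O, bond orders sum to 1 (valence 2) → 1 H
  atom 2: C, bond orders sum to 4 (valence 4) → 0 H
  atom 3: C, bond orders sum to 4 (valence 4) → 0 H
  atom 4: Cl (halogen, monovalent) → 0 H
  atom 5: C, bond orders sum to 3 (valence 4) → 1 H
  atom 6: C, bond orders sum to 4 (valence 4) → 0 H
  atom 7: S, bond orders sum to 2 (valence 2) → 0 H
  atom 8: O, bond orders sum to 1 (valence 2) → 1 H
Totals → C:4, H:3, Cl:1, O:2, S:1.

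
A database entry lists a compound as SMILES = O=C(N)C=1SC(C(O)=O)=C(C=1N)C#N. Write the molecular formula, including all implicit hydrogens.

C7H5N3O3S

Walk through each heavy atom and fill implicit hydrogens from standard valence (C 4, N 3, O 2, S 2, halogen 1):
  atom 1: O, bond orders sum to 2 (valence 2) → 0 H
  atom 2: C, bond orders sum to 4 (valence 4) → 0 H
  atom 3: N, bond orders sum to 1 (valence 3) → 2 H
  atom 4: C, bond orders sum to 4 (valence 4) → 0 H
  atom 5: S, bond orders sum to 2 (valence 2) → 0 H
  atom 6: C, bond orders sum to 4 (valence 4) → 0 H
  atom 7: C, bond orders sum to 4 (valence 4) → 0 H
  atom 8: O, bond orders sum to 1 (valence 2) → 1 H
  atom 9: O, bond orders sum to 2 (valence 2) → 0 H
  atom 10: C, bond orders sum to 4 (valence 4) → 0 H
  atom 11: C, bond orders sum to 4 (valence 4) → 0 H
  atom 12: N, bond orders sum to 1 (valence 3) → 2 H
  atom 13: C, bond orders sum to 4 (valence 4) → 0 H
  atom 14: N, bond orders sum to 3 (valence 3) → 0 H
Totals → C:7, H:5, N:3, O:3, S:1.
In Hill order: C7H5N3O3S.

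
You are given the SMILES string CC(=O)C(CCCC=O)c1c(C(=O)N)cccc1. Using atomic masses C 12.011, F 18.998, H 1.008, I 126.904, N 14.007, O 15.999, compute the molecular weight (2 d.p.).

247.29 g/mol

First, the molecular formula is C14H17NO3 (counting implicit H from valence).
  C: 14 × 12.011 = 168.154
  H: 17 × 1.008 = 17.136
  N: 1 × 14.007 = 14.007
  O: 3 × 15.999 = 47.997
Sum: 14×12.011 + 17×1.008 + 1×14.007 + 3×15.999 = 247.294 → 247.29 g/mol.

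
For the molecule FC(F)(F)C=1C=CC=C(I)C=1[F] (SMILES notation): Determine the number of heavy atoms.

12

Every atom symbol written in the SMILES (organic subset) is one heavy atom; implicit H are not written.
Heavy atoms by element → C:7, F:4, I:1.
Total: 12.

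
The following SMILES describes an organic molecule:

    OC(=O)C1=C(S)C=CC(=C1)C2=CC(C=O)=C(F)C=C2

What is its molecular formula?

C14H9FO3S

Walk through each heavy atom and fill implicit hydrogens from standard valence (C 4, N 3, O 2, S 2, halogen 1):
  atom 1: O, bond orders sum to 1 (valence 2) → 1 H
  atom 2: C, bond orders sum to 4 (valence 4) → 0 H
  atom 3: O, bond orders sum to 2 (valence 2) → 0 H
  atom 4: C, bond orders sum to 4 (valence 4) → 0 H
  atom 5: C, bond orders sum to 4 (valence 4) → 0 H
  atom 6: S, bond orders sum to 1 (valence 2) → 1 H
  atom 7: C, bond orders sum to 3 (valence 4) → 1 H
  atom 8: C, bond orders sum to 3 (valence 4) → 1 H
  atom 9: C, bond orders sum to 4 (valence 4) → 0 H
  atom 10: C, bond orders sum to 3 (valence 4) → 1 H
  atom 11: C, bond orders sum to 4 (valence 4) → 0 H
  atom 12: C, bond orders sum to 3 (valence 4) → 1 H
  atom 13: C, bond orders sum to 4 (valence 4) → 0 H
  atom 14: C, bond orders sum to 3 (valence 4) → 1 H
  atom 15: O, bond orders sum to 2 (valence 2) → 0 H
  atom 16: C, bond orders sum to 4 (valence 4) → 0 H
  atom 17: F (halogen, monovalent) → 0 H
  atom 18: C, bond orders sum to 3 (valence 4) → 1 H
  atom 19: C, bond orders sum to 3 (valence 4) → 1 H
Totals → C:14, H:9, F:1, O:3, S:1.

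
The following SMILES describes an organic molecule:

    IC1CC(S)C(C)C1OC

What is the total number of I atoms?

Scan the SMILES for I atoms (remember two-letter symbols like Cl and Br are single atoms).
Iodine count: 1.

1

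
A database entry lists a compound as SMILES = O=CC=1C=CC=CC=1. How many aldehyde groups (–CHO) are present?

The aldehyde motif appears at heavy-atom position 2 in the SMILES.
Aldehyde count: 1.

1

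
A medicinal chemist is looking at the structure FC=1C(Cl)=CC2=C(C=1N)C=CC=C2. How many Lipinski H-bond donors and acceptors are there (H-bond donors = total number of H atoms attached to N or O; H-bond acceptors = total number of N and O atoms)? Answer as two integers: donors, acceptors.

2, 1

Donors: find every N or O and count the H atoms it carries.
  atom 9 (N): bond orders sum to 1 → 2 H
Lipinski HBD = 2.
Acceptors: N atoms = 1, O atoms = 0 → HBA = 1.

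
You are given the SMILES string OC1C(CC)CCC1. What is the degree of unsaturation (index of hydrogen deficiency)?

Molecular formula: C7H14O.
DoU = (2C + 2 + N − H − X) / 2, where X is the halogen count and O/S are ignored.
    = (2·7 + 2 + 0 − 14 − 0) / 2 = 2 / 2 = 1.

1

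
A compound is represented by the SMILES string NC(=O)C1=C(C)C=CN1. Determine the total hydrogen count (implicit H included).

8

Walk through each heavy atom and fill implicit hydrogens from standard valence (C 4, N 3, O 2, S 2, halogen 1):
  atom 1: N, bond orders sum to 1 (valence 3) → 2 H
  atom 2: C, bond orders sum to 4 (valence 4) → 0 H
  atom 3: O, bond orders sum to 2 (valence 2) → 0 H
  atom 4: C, bond orders sum to 4 (valence 4) → 0 H
  atom 5: C, bond orders sum to 4 (valence 4) → 0 H
  atom 6: C, bond orders sum to 1 (valence 4) → 3 H
  atom 7: C, bond orders sum to 3 (valence 4) → 1 H
  atom 8: C, bond orders sum to 3 (valence 4) → 1 H
  atom 9: N, bond orders sum to 2 (valence 3) → 1 H
Total hydrogens: 8.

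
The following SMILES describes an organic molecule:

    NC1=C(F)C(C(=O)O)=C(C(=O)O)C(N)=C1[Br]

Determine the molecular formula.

Walk through each heavy atom and fill implicit hydrogens from standard valence (C 4, N 3, O 2, S 2, halogen 1):
  atom 1: N, bond orders sum to 1 (valence 3) → 2 H
  atom 2: C, bond orders sum to 4 (valence 4) → 0 H
  atom 3: C, bond orders sum to 4 (valence 4) → 0 H
  atom 4: F (halogen, monovalent) → 0 H
  atom 5: C, bond orders sum to 4 (valence 4) → 0 H
  atom 6: C, bond orders sum to 4 (valence 4) → 0 H
  atom 7: O, bond orders sum to 2 (valence 2) → 0 H
  atom 8: O, bond orders sum to 1 (valence 2) → 1 H
  atom 9: C, bond orders sum to 4 (valence 4) → 0 H
  atom 10: C, bond orders sum to 4 (valence 4) → 0 H
  atom 11: O, bond orders sum to 2 (valence 2) → 0 H
  atom 12: O, bond orders sum to 1 (valence 2) → 1 H
  atom 13: C, bond orders sum to 4 (valence 4) → 0 H
  atom 14: N, bond orders sum to 1 (valence 3) → 2 H
  atom 15: C, bond orders sum to 4 (valence 4) → 0 H
  atom 16: Br with explicit H count 0
Totals → C:8, H:6, Br:1, F:1, N:2, O:4.

C8H6BrFN2O4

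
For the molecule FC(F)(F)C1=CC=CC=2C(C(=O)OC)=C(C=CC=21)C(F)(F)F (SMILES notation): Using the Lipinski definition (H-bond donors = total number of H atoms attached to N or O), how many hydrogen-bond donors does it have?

0

Donors: find every N or O and count the H atoms it carries.
  atom 12 (O): bond orders sum to 2 → 0 H
  atom 13 (O): bond orders sum to 2 → 0 H
Lipinski HBD = 0.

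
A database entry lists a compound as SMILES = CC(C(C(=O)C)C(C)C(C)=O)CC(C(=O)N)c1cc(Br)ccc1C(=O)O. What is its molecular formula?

C19H24BrNO5

Walk through each heavy atom and fill implicit hydrogens from standard valence (C 4, N 3, O 2, S 2, halogen 1); for lowercase aromatic atoms, an aromatic c carries 1 H when it has two neighbours and 0 H with three, and aromatic n carries 0 H:
  atom 1: C, bond orders sum to 1 (valence 4) → 3 H
  atom 2: C, bond orders sum to 3 (valence 4) → 1 H
  atom 3: C, bond orders sum to 3 (valence 4) → 1 H
  atom 4: C, bond orders sum to 4 (valence 4) → 0 H
  atom 5: O, bond orders sum to 2 (valence 2) → 0 H
  atom 6: C, bond orders sum to 1 (valence 4) → 3 H
  atom 7: C, bond orders sum to 3 (valence 4) → 1 H
  atom 8: C, bond orders sum to 1 (valence 4) → 3 H
  atom 9: C, bond orders sum to 4 (valence 4) → 0 H
  atom 10: C, bond orders sum to 1 (valence 4) → 3 H
  atom 11: O, bond orders sum to 2 (valence 2) → 0 H
  atom 12: C, bond orders sum to 2 (valence 4) → 2 H
  atom 13: C, bond orders sum to 3 (valence 4) → 1 H
  atom 14: C, bond orders sum to 4 (valence 4) → 0 H
  atom 15: O, bond orders sum to 2 (valence 2) → 0 H
  atom 16: N, bond orders sum to 1 (valence 3) → 2 H
  atom 17: aromatic c, 3 neighbours → 0 H
  atom 18: aromatic c, 2 neighbours → 1 H
  atom 19: aromatic c, 3 neighbours → 0 H
  atom 20: Br (halogen, monovalent) → 0 H
  atom 21: aromatic c, 2 neighbours → 1 H
  atom 22: aromatic c, 2 neighbours → 1 H
  atom 23: aromatic c, 3 neighbours → 0 H
  atom 24: C, bond orders sum to 4 (valence 4) → 0 H
  atom 25: O, bond orders sum to 2 (valence 2) → 0 H
  atom 26: O, bond orders sum to 1 (valence 2) → 1 H
Totals → C:19, H:24, Br:1, N:1, O:5.
In Hill order: C19H24BrNO5.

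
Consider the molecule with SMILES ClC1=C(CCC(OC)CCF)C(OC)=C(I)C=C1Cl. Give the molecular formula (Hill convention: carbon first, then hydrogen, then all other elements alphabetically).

C13H16Cl2FIO2

Walk through each heavy atom and fill implicit hydrogens from standard valence (C 4, N 3, O 2, S 2, halogen 1):
  atom 1: Cl (halogen, monovalent) → 0 H
  atom 2: C, bond orders sum to 4 (valence 4) → 0 H
  atom 3: C, bond orders sum to 4 (valence 4) → 0 H
  atom 4: C, bond orders sum to 2 (valence 4) → 2 H
  atom 5: C, bond orders sum to 2 (valence 4) → 2 H
  atom 6: C, bond orders sum to 3 (valence 4) → 1 H
  atom 7: O, bond orders sum to 2 (valence 2) → 0 H
  atom 8: C, bond orders sum to 1 (valence 4) → 3 H
  atom 9: C, bond orders sum to 2 (valence 4) → 2 H
  atom 10: C, bond orders sum to 2 (valence 4) → 2 H
  atom 11: F (halogen, monovalent) → 0 H
  atom 12: C, bond orders sum to 4 (valence 4) → 0 H
  atom 13: O, bond orders sum to 2 (valence 2) → 0 H
  atom 14: C, bond orders sum to 1 (valence 4) → 3 H
  atom 15: C, bond orders sum to 4 (valence 4) → 0 H
  atom 16: I (halogen, monovalent) → 0 H
  atom 17: C, bond orders sum to 3 (valence 4) → 1 H
  atom 18: C, bond orders sum to 4 (valence 4) → 0 H
  atom 19: Cl (halogen, monovalent) → 0 H
Totals → C:13, H:16, Cl:2, F:1, I:1, O:2.
In Hill order: C13H16Cl2FIO2.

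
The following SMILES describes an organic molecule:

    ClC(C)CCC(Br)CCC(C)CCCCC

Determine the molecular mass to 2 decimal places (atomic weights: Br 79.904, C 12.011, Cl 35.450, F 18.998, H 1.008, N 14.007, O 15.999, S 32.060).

311.73 g/mol

First, the molecular formula is C14H28BrCl (counting implicit H from valence).
  Br: 1 × 79.904 = 79.904
  C: 14 × 12.011 = 168.154
  Cl: 1 × 35.450 = 35.450
  H: 28 × 1.008 = 28.224
Sum: 1×79.904 + 14×12.011 + 1×35.450 + 28×1.008 = 311.732 → 311.73 g/mol.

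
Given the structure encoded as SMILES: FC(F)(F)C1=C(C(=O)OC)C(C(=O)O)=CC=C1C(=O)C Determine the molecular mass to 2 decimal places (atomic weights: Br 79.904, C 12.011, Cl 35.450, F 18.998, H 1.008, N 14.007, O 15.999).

290.19 g/mol

First, the molecular formula is C12H9F3O5 (counting implicit H from valence).
  C: 12 × 12.011 = 144.132
  F: 3 × 18.998 = 56.994
  H: 9 × 1.008 = 9.072
  O: 5 × 15.999 = 79.995
Sum: 12×12.011 + 3×18.998 + 9×1.008 + 5×15.999 = 290.193 → 290.19 g/mol.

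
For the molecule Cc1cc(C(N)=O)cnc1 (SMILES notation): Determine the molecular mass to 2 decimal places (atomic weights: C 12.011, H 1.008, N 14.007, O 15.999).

136.15 g/mol

First, the molecular formula is C7H8N2O (counting implicit H from valence).
  C: 7 × 12.011 = 84.077
  H: 8 × 1.008 = 8.064
  N: 2 × 14.007 = 28.014
  O: 1 × 15.999 = 15.999
Sum: 7×12.011 + 8×1.008 + 2×14.007 + 1×15.999 = 136.154 → 136.15 g/mol.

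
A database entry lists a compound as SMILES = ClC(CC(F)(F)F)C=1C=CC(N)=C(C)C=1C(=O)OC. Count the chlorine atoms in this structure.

Scan the SMILES for Cl atoms (remember two-letter symbols like Cl and Br are single atoms).
Chlorine count: 1.

1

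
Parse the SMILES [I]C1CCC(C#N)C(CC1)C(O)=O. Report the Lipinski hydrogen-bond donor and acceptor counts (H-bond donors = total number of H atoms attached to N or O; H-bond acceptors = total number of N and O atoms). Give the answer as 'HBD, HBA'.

Donors: find every N or O and count the H atoms it carries.
  atom 7 (N): bond orders sum to 3 → 0 H
  atom 12 (O): bond orders sum to 1 → 1 H
  atom 13 (O): bond orders sum to 2 → 0 H
Lipinski HBD = 1.
Acceptors: N atoms = 1, O atoms = 2 → HBA = 3.

1, 3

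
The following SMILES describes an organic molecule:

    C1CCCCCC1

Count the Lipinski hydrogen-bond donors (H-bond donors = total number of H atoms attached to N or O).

Donors: find every N or O and count the H atoms it carries.
  (no N or O atoms present)
Lipinski HBD = 0.

0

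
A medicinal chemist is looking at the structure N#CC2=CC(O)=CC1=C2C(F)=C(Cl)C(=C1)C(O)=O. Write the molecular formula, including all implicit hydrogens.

C12H5ClFNO3

Walk through each heavy atom and fill implicit hydrogens from standard valence (C 4, N 3, O 2, S 2, halogen 1):
  atom 1: N, bond orders sum to 3 (valence 3) → 0 H
  atom 2: C, bond orders sum to 4 (valence 4) → 0 H
  atom 3: C, bond orders sum to 4 (valence 4) → 0 H
  atom 4: C, bond orders sum to 3 (valence 4) → 1 H
  atom 5: C, bond orders sum to 4 (valence 4) → 0 H
  atom 6: O, bond orders sum to 1 (valence 2) → 1 H
  atom 7: C, bond orders sum to 3 (valence 4) → 1 H
  atom 8: C, bond orders sum to 4 (valence 4) → 0 H
  atom 9: C, bond orders sum to 4 (valence 4) → 0 H
  atom 10: C, bond orders sum to 4 (valence 4) → 0 H
  atom 11: F (halogen, monovalent) → 0 H
  atom 12: C, bond orders sum to 4 (valence 4) → 0 H
  atom 13: Cl (halogen, monovalent) → 0 H
  atom 14: C, bond orders sum to 4 (valence 4) → 0 H
  atom 15: C, bond orders sum to 3 (valence 4) → 1 H
  atom 16: C, bond orders sum to 4 (valence 4) → 0 H
  atom 17: O, bond orders sum to 1 (valence 2) → 1 H
  atom 18: O, bond orders sum to 2 (valence 2) → 0 H
Totals → C:12, H:5, Cl:1, F:1, N:1, O:3.
In Hill order: C12H5ClFNO3.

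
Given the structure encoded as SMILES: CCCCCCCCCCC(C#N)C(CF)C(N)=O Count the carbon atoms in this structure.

Count every carbon token in the SMILES (each C, including those in ring-closure positions and inside branches).
Carbon count: 15.

15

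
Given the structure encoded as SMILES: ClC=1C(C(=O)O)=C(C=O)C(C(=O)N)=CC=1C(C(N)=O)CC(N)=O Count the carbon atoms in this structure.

13

Count every carbon token in the SMILES (each C, including those in ring-closure positions and inside branches).
Carbon count: 13.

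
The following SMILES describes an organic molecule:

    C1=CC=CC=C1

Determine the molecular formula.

Walk through each heavy atom and fill implicit hydrogens from standard valence (C 4, N 3, O 2, S 2, halogen 1):
  atom 1: C, bond orders sum to 3 (valence 4) → 1 H
  atom 2: C, bond orders sum to 3 (valence 4) → 1 H
  atom 3: C, bond orders sum to 3 (valence 4) → 1 H
  atom 4: C, bond orders sum to 3 (valence 4) → 1 H
  atom 5: C, bond orders sum to 3 (valence 4) → 1 H
  atom 6: C, bond orders sum to 3 (valence 4) → 1 H
Totals → C:6, H:6.
In Hill order: C6H6.

C6H6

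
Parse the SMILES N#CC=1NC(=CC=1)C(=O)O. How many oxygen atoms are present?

2

Scan the SMILES for O atoms (remember two-letter symbols like Cl and Br are single atoms).
Oxygen count: 2.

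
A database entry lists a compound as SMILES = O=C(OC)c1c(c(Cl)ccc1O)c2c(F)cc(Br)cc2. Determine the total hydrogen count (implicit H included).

Walk through each heavy atom and fill implicit hydrogens from standard valence (C 4, N 3, O 2, S 2, halogen 1); for lowercase aromatic atoms, an aromatic c carries 1 H when it has two neighbours and 0 H with three, and aromatic n carries 0 H:
  atom 1: O, bond orders sum to 2 (valence 2) → 0 H
  atom 2: C, bond orders sum to 4 (valence 4) → 0 H
  atom 3: O, bond orders sum to 2 (valence 2) → 0 H
  atom 4: C, bond orders sum to 1 (valence 4) → 3 H
  atom 5: aromatic c, 3 neighbours → 0 H
  atom 6: aromatic c, 3 neighbours → 0 H
  atom 7: aromatic c, 3 neighbours → 0 H
  atom 8: Cl (halogen, monovalent) → 0 H
  atom 9: aromatic c, 2 neighbours → 1 H
  atom 10: aromatic c, 2 neighbours → 1 H
  atom 11: aromatic c, 3 neighbours → 0 H
  atom 12: O, bond orders sum to 1 (valence 2) → 1 H
  atom 13: aromatic c, 3 neighbours → 0 H
  atom 14: aromatic c, 3 neighbours → 0 H
  atom 15: F (halogen, monovalent) → 0 H
  atom 16: aromatic c, 2 neighbours → 1 H
  atom 17: aromatic c, 3 neighbours → 0 H
  atom 18: Br (halogen, monovalent) → 0 H
  atom 19: aromatic c, 2 neighbours → 1 H
  atom 20: aromatic c, 2 neighbours → 1 H
Total hydrogens: 9.

9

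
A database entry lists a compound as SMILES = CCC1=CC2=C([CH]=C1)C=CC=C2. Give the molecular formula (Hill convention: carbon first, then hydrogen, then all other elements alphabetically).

Walk through each heavy atom and fill implicit hydrogens from standard valence (C 4, N 3, O 2, S 2, halogen 1):
  atom 1: C, bond orders sum to 1 (valence 4) → 3 H
  atom 2: C, bond orders sum to 2 (valence 4) → 2 H
  atom 3: C, bond orders sum to 4 (valence 4) → 0 H
  atom 4: C, bond orders sum to 3 (valence 4) → 1 H
  atom 5: C, bond orders sum to 4 (valence 4) → 0 H
  atom 6: C, bond orders sum to 4 (valence 4) → 0 H
  atom 7: C with explicit H count 1
  atom 8: C, bond orders sum to 3 (valence 4) → 1 H
  atom 9: C, bond orders sum to 3 (valence 4) → 1 H
  atom 10: C, bond orders sum to 3 (valence 4) → 1 H
  atom 11: C, bond orders sum to 3 (valence 4) → 1 H
  atom 12: C, bond orders sum to 3 (valence 4) → 1 H
Totals → C:12, H:12.
In Hill order: C12H12.

C12H12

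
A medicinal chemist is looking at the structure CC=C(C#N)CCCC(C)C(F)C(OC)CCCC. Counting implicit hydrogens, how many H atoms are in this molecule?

28

Walk through each heavy atom and fill implicit hydrogens from standard valence (C 4, N 3, O 2, S 2, halogen 1):
  atom 1: C, bond orders sum to 1 (valence 4) → 3 H
  atom 2: C, bond orders sum to 3 (valence 4) → 1 H
  atom 3: C, bond orders sum to 4 (valence 4) → 0 H
  atom 4: C, bond orders sum to 4 (valence 4) → 0 H
  atom 5: N, bond orders sum to 3 (valence 3) → 0 H
  atom 6: C, bond orders sum to 2 (valence 4) → 2 H
  atom 7: C, bond orders sum to 2 (valence 4) → 2 H
  atom 8: C, bond orders sum to 2 (valence 4) → 2 H
  atom 9: C, bond orders sum to 3 (valence 4) → 1 H
  atom 10: C, bond orders sum to 1 (valence 4) → 3 H
  atom 11: C, bond orders sum to 3 (valence 4) → 1 H
  atom 12: F (halogen, monovalent) → 0 H
  atom 13: C, bond orders sum to 3 (valence 4) → 1 H
  atom 14: O, bond orders sum to 2 (valence 2) → 0 H
  atom 15: C, bond orders sum to 1 (valence 4) → 3 H
  atom 16: C, bond orders sum to 2 (valence 4) → 2 H
  atom 17: C, bond orders sum to 2 (valence 4) → 2 H
  atom 18: C, bond orders sum to 2 (valence 4) → 2 H
  atom 19: C, bond orders sum to 1 (valence 4) → 3 H
Total hydrogens: 28.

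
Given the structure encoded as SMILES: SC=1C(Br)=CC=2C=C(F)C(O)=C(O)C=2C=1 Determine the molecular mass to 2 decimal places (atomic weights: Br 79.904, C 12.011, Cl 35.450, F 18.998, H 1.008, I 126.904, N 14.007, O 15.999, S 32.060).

289.12 g/mol

First, the molecular formula is C10H6BrFO2S (counting implicit H from valence).
  Br: 1 × 79.904 = 79.904
  C: 10 × 12.011 = 120.110
  F: 1 × 18.998 = 18.998
  H: 6 × 1.008 = 6.048
  O: 2 × 15.999 = 31.998
  S: 1 × 32.060 = 32.060
Sum: 1×79.904 + 10×12.011 + 1×18.998 + 6×1.008 + 2×15.999 + 1×32.060 = 289.118 → 289.12 g/mol.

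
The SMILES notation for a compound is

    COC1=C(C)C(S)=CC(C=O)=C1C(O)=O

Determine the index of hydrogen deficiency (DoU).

6

Degree of unsaturation = (number of rings) + (number of π bonds).
Ring closures in the SMILES: 1.
π bonds: 5 double bonds (each 1 DoU) → 5 DoU from unsaturation.
Total DoU = 1 + 5 = 6.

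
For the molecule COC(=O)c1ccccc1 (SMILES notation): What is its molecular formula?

C8H8O2

Walk through each heavy atom and fill implicit hydrogens from standard valence (C 4, N 3, O 2, S 2, halogen 1); for lowercase aromatic atoms, an aromatic c carries 1 H when it has two neighbours and 0 H with three, and aromatic n carries 0 H:
  atom 1: C, bond orders sum to 1 (valence 4) → 3 H
  atom 2: O, bond orders sum to 2 (valence 2) → 0 H
  atom 3: C, bond orders sum to 4 (valence 4) → 0 H
  atom 4: O, bond orders sum to 2 (valence 2) → 0 H
  atom 5: aromatic c, 3 neighbours → 0 H
  atom 6: aromatic c, 2 neighbours → 1 H
  atom 7: aromatic c, 2 neighbours → 1 H
  atom 8: aromatic c, 2 neighbours → 1 H
  atom 9: aromatic c, 2 neighbours → 1 H
  atom 10: aromatic c, 2 neighbours → 1 H
Totals → C:8, H:8, O:2.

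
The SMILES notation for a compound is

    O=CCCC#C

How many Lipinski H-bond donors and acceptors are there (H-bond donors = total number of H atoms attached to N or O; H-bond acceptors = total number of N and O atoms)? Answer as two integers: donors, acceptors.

0, 1

Donors: find every N or O and count the H atoms it carries.
  atom 1 (O): bond orders sum to 2 → 0 H
Lipinski HBD = 0.
Acceptors: N atoms = 0, O atoms = 1 → HBA = 1.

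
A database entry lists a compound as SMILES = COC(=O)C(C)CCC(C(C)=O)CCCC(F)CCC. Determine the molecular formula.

C16H29FO3

Walk through each heavy atom and fill implicit hydrogens from standard valence (C 4, N 3, O 2, S 2, halogen 1):
  atom 1: C, bond orders sum to 1 (valence 4) → 3 H
  atom 2: O, bond orders sum to 2 (valence 2) → 0 H
  atom 3: C, bond orders sum to 4 (valence 4) → 0 H
  atom 4: O, bond orders sum to 2 (valence 2) → 0 H
  atom 5: C, bond orders sum to 3 (valence 4) → 1 H
  atom 6: C, bond orders sum to 1 (valence 4) → 3 H
  atom 7: C, bond orders sum to 2 (valence 4) → 2 H
  atom 8: C, bond orders sum to 2 (valence 4) → 2 H
  atom 9: C, bond orders sum to 3 (valence 4) → 1 H
  atom 10: C, bond orders sum to 4 (valence 4) → 0 H
  atom 11: C, bond orders sum to 1 (valence 4) → 3 H
  atom 12: O, bond orders sum to 2 (valence 2) → 0 H
  atom 13: C, bond orders sum to 2 (valence 4) → 2 H
  atom 14: C, bond orders sum to 2 (valence 4) → 2 H
  atom 15: C, bond orders sum to 2 (valence 4) → 2 H
  atom 16: C, bond orders sum to 3 (valence 4) → 1 H
  atom 17: F (halogen, monovalent) → 0 H
  atom 18: C, bond orders sum to 2 (valence 4) → 2 H
  atom 19: C, bond orders sum to 2 (valence 4) → 2 H
  atom 20: C, bond orders sum to 1 (valence 4) → 3 H
Totals → C:16, H:29, F:1, O:3.
In Hill order: C16H29FO3.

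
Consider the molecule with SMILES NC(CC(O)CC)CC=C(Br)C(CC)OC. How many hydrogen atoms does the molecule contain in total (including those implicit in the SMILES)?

24

Walk through each heavy atom and fill implicit hydrogens from standard valence (C 4, N 3, O 2, S 2, halogen 1):
  atom 1: N, bond orders sum to 1 (valence 3) → 2 H
  atom 2: C, bond orders sum to 3 (valence 4) → 1 H
  atom 3: C, bond orders sum to 2 (valence 4) → 2 H
  atom 4: C, bond orders sum to 3 (valence 4) → 1 H
  atom 5: O, bond orders sum to 1 (valence 2) → 1 H
  atom 6: C, bond orders sum to 2 (valence 4) → 2 H
  atom 7: C, bond orders sum to 1 (valence 4) → 3 H
  atom 8: C, bond orders sum to 2 (valence 4) → 2 H
  atom 9: C, bond orders sum to 3 (valence 4) → 1 H
  atom 10: C, bond orders sum to 4 (valence 4) → 0 H
  atom 11: Br (halogen, monovalent) → 0 H
  atom 12: C, bond orders sum to 3 (valence 4) → 1 H
  atom 13: C, bond orders sum to 2 (valence 4) → 2 H
  atom 14: C, bond orders sum to 1 (valence 4) → 3 H
  atom 15: O, bond orders sum to 2 (valence 2) → 0 H
  atom 16: C, bond orders sum to 1 (valence 4) → 3 H
Total hydrogens: 24.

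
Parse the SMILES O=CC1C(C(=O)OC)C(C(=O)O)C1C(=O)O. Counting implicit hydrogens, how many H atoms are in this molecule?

Walk through each heavy atom and fill implicit hydrogens from standard valence (C 4, N 3, O 2, S 2, halogen 1):
  atom 1: O, bond orders sum to 2 (valence 2) → 0 H
  atom 2: C, bond orders sum to 3 (valence 4) → 1 H
  atom 3: C, bond orders sum to 3 (valence 4) → 1 H
  atom 4: C, bond orders sum to 3 (valence 4) → 1 H
  atom 5: C, bond orders sum to 4 (valence 4) → 0 H
  atom 6: O, bond orders sum to 2 (valence 2) → 0 H
  atom 7: O, bond orders sum to 2 (valence 2) → 0 H
  atom 8: C, bond orders sum to 1 (valence 4) → 3 H
  atom 9: C, bond orders sum to 3 (valence 4) → 1 H
  atom 10: C, bond orders sum to 4 (valence 4) → 0 H
  atom 11: O, bond orders sum to 2 (valence 2) → 0 H
  atom 12: O, bond orders sum to 1 (valence 2) → 1 H
  atom 13: C, bond orders sum to 3 (valence 4) → 1 H
  atom 14: C, bond orders sum to 4 (valence 4) → 0 H
  atom 15: O, bond orders sum to 2 (valence 2) → 0 H
  atom 16: O, bond orders sum to 1 (valence 2) → 1 H
Total hydrogens: 10.

10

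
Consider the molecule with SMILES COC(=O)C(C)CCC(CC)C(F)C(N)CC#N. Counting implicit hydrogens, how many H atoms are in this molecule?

23

Walk through each heavy atom and fill implicit hydrogens from standard valence (C 4, N 3, O 2, S 2, halogen 1):
  atom 1: C, bond orders sum to 1 (valence 4) → 3 H
  atom 2: O, bond orders sum to 2 (valence 2) → 0 H
  atom 3: C, bond orders sum to 4 (valence 4) → 0 H
  atom 4: O, bond orders sum to 2 (valence 2) → 0 H
  atom 5: C, bond orders sum to 3 (valence 4) → 1 H
  atom 6: C, bond orders sum to 1 (valence 4) → 3 H
  atom 7: C, bond orders sum to 2 (valence 4) → 2 H
  atom 8: C, bond orders sum to 2 (valence 4) → 2 H
  atom 9: C, bond orders sum to 3 (valence 4) → 1 H
  atom 10: C, bond orders sum to 2 (valence 4) → 2 H
  atom 11: C, bond orders sum to 1 (valence 4) → 3 H
  atom 12: C, bond orders sum to 3 (valence 4) → 1 H
  atom 13: F (halogen, monovalent) → 0 H
  atom 14: C, bond orders sum to 3 (valence 4) → 1 H
  atom 15: N, bond orders sum to 1 (valence 3) → 2 H
  atom 16: C, bond orders sum to 2 (valence 4) → 2 H
  atom 17: C, bond orders sum to 4 (valence 4) → 0 H
  atom 18: N, bond orders sum to 3 (valence 3) → 0 H
Total hydrogens: 23.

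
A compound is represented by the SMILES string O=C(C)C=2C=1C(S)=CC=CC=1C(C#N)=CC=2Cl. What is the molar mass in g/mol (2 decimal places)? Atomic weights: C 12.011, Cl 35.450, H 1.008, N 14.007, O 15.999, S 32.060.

261.72 g/mol

First, the molecular formula is C13H8ClNOS (counting implicit H from valence).
  C: 13 × 12.011 = 156.143
  Cl: 1 × 35.450 = 35.450
  H: 8 × 1.008 = 8.064
  N: 1 × 14.007 = 14.007
  O: 1 × 15.999 = 15.999
  S: 1 × 32.060 = 32.060
Sum: 13×12.011 + 1×35.450 + 8×1.008 + 1×14.007 + 1×15.999 + 1×32.060 = 261.723 → 261.72 g/mol.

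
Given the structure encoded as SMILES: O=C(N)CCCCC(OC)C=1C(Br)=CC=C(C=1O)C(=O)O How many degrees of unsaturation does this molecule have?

Molecular formula: C14H18BrNO5.
DoU = (2C + 2 + N − H − X) / 2, where X is the halogen count and O/S are ignored.
    = (2·14 + 2 + 1 − 18 − 1) / 2 = 12 / 2 = 6.

6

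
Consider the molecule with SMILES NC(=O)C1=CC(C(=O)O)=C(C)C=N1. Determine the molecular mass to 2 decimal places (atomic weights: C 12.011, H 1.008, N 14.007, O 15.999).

First, the molecular formula is C8H8N2O3 (counting implicit H from valence).
  C: 8 × 12.011 = 96.088
  H: 8 × 1.008 = 8.064
  N: 2 × 14.007 = 28.014
  O: 3 × 15.999 = 47.997
Sum: 8×12.011 + 8×1.008 + 2×14.007 + 3×15.999 = 180.163 → 180.16 g/mol.

180.16 g/mol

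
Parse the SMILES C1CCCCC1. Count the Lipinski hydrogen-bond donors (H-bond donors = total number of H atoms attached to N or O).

Donors: find every N or O and count the H atoms it carries.
  (no N or O atoms present)
Lipinski HBD = 0.

0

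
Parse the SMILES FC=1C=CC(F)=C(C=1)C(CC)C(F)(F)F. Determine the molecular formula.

Walk through each heavy atom and fill implicit hydrogens from standard valence (C 4, N 3, O 2, S 2, halogen 1):
  atom 1: F (halogen, monovalent) → 0 H
  atom 2: C, bond orders sum to 4 (valence 4) → 0 H
  atom 3: C, bond orders sum to 3 (valence 4) → 1 H
  atom 4: C, bond orders sum to 3 (valence 4) → 1 H
  atom 5: C, bond orders sum to 4 (valence 4) → 0 H
  atom 6: F (halogen, monovalent) → 0 H
  atom 7: C, bond orders sum to 4 (valence 4) → 0 H
  atom 8: C, bond orders sum to 3 (valence 4) → 1 H
  atom 9: C, bond orders sum to 3 (valence 4) → 1 H
  atom 10: C, bond orders sum to 2 (valence 4) → 2 H
  atom 11: C, bond orders sum to 1 (valence 4) → 3 H
  atom 12: C, bond orders sum to 4 (valence 4) → 0 H
  atom 13: F (halogen, monovalent) → 0 H
  atom 14: F (halogen, monovalent) → 0 H
  atom 15: F (halogen, monovalent) → 0 H
Totals → C:10, H:9, F:5.
In Hill order: C10H9F5.

C10H9F5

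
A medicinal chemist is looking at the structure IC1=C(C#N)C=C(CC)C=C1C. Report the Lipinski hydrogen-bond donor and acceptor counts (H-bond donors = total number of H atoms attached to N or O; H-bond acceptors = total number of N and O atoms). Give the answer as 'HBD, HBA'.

Donors: find every N or O and count the H atoms it carries.
  atom 5 (N): bond orders sum to 3 → 0 H
Lipinski HBD = 0.
Acceptors: N atoms = 1, O atoms = 0 → HBA = 1.

0, 1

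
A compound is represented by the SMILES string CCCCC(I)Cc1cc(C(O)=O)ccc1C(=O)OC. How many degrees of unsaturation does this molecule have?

6

Molecular formula: C15H19IO4.
DoU = (2C + 2 + N − H − X) / 2, where X is the halogen count and O/S are ignored.
    = (2·15 + 2 + 0 − 19 − 1) / 2 = 12 / 2 = 6.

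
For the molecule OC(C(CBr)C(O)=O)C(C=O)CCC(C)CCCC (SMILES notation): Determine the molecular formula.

C14H25BrO4

Walk through each heavy atom and fill implicit hydrogens from standard valence (C 4, N 3, O 2, S 2, halogen 1):
  atom 1: O, bond orders sum to 1 (valence 2) → 1 H
  atom 2: C, bond orders sum to 3 (valence 4) → 1 H
  atom 3: C, bond orders sum to 3 (valence 4) → 1 H
  atom 4: C, bond orders sum to 2 (valence 4) → 2 H
  atom 5: Br (halogen, monovalent) → 0 H
  atom 6: C, bond orders sum to 4 (valence 4) → 0 H
  atom 7: O, bond orders sum to 1 (valence 2) → 1 H
  atom 8: O, bond orders sum to 2 (valence 2) → 0 H
  atom 9: C, bond orders sum to 3 (valence 4) → 1 H
  atom 10: C, bond orders sum to 3 (valence 4) → 1 H
  atom 11: O, bond orders sum to 2 (valence 2) → 0 H
  atom 12: C, bond orders sum to 2 (valence 4) → 2 H
  atom 13: C, bond orders sum to 2 (valence 4) → 2 H
  atom 14: C, bond orders sum to 3 (valence 4) → 1 H
  atom 15: C, bond orders sum to 1 (valence 4) → 3 H
  atom 16: C, bond orders sum to 2 (valence 4) → 2 H
  atom 17: C, bond orders sum to 2 (valence 4) → 2 H
  atom 18: C, bond orders sum to 2 (valence 4) → 2 H
  atom 19: C, bond orders sum to 1 (valence 4) → 3 H
Totals → C:14, H:25, Br:1, O:4.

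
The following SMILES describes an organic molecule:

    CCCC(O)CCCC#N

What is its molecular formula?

C8H15NO

Walk through each heavy atom and fill implicit hydrogens from standard valence (C 4, N 3, O 2, S 2, halogen 1):
  atom 1: C, bond orders sum to 1 (valence 4) → 3 H
  atom 2: C, bond orders sum to 2 (valence 4) → 2 H
  atom 3: C, bond orders sum to 2 (valence 4) → 2 H
  atom 4: C, bond orders sum to 3 (valence 4) → 1 H
  atom 5: O, bond orders sum to 1 (valence 2) → 1 H
  atom 6: C, bond orders sum to 2 (valence 4) → 2 H
  atom 7: C, bond orders sum to 2 (valence 4) → 2 H
  atom 8: C, bond orders sum to 2 (valence 4) → 2 H
  atom 9: C, bond orders sum to 4 (valence 4) → 0 H
  atom 10: N, bond orders sum to 3 (valence 3) → 0 H
Totals → C:8, H:15, N:1, O:1.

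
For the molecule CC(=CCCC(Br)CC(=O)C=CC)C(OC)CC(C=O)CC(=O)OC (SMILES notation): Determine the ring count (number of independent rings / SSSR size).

0

In SMILES, each pair of matching ring-closure digits denotes one ring-closing bond; the number of such bonds equals the number of independent rings.
Ring-closure bonds here: 0.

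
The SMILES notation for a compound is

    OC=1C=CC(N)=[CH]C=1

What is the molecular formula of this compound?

C6H7NO

Walk through each heavy atom and fill implicit hydrogens from standard valence (C 4, N 3, O 2, S 2, halogen 1):
  atom 1: O, bond orders sum to 1 (valence 2) → 1 H
  atom 2: C, bond orders sum to 4 (valence 4) → 0 H
  atom 3: C, bond orders sum to 3 (valence 4) → 1 H
  atom 4: C, bond orders sum to 3 (valence 4) → 1 H
  atom 5: C, bond orders sum to 4 (valence 4) → 0 H
  atom 6: N, bond orders sum to 1 (valence 3) → 2 H
  atom 7: C with explicit H count 1
  atom 8: C, bond orders sum to 3 (valence 4) → 1 H
Totals → C:6, H:7, N:1, O:1.
In Hill order: C6H7NO.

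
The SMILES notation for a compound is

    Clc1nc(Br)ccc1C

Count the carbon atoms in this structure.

Count every carbon token in the SMILES (each C, including those in ring-closure positions and inside branches).
Carbon count: 6.

6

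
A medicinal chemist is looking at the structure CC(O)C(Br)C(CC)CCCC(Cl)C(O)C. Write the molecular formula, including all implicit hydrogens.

C12H24BrClO2

Walk through each heavy atom and fill implicit hydrogens from standard valence (C 4, N 3, O 2, S 2, halogen 1):
  atom 1: C, bond orders sum to 1 (valence 4) → 3 H
  atom 2: C, bond orders sum to 3 (valence 4) → 1 H
  atom 3: O, bond orders sum to 1 (valence 2) → 1 H
  atom 4: C, bond orders sum to 3 (valence 4) → 1 H
  atom 5: Br (halogen, monovalent) → 0 H
  atom 6: C, bond orders sum to 3 (valence 4) → 1 H
  atom 7: C, bond orders sum to 2 (valence 4) → 2 H
  atom 8: C, bond orders sum to 1 (valence 4) → 3 H
  atom 9: C, bond orders sum to 2 (valence 4) → 2 H
  atom 10: C, bond orders sum to 2 (valence 4) → 2 H
  atom 11: C, bond orders sum to 2 (valence 4) → 2 H
  atom 12: C, bond orders sum to 3 (valence 4) → 1 H
  atom 13: Cl (halogen, monovalent) → 0 H
  atom 14: C, bond orders sum to 3 (valence 4) → 1 H
  atom 15: O, bond orders sum to 1 (valence 2) → 1 H
  atom 16: C, bond orders sum to 1 (valence 4) → 3 H
Totals → C:12, H:24, Br:1, Cl:1, O:2.
In Hill order: C12H24BrClO2.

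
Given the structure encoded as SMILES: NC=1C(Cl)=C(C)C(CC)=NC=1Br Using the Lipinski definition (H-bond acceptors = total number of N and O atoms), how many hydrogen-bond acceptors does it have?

2

N atoms: 2; O atoms: 0.
Lipinski HBA = 2 + 0 = 2.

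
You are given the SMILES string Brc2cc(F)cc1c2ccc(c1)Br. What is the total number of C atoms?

Count every carbon token in the SMILES (each C, including those in ring-closure positions and inside branches).
Carbon count: 10.

10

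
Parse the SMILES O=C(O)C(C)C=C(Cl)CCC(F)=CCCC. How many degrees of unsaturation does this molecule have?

Degree of unsaturation = (number of rings) + (number of π bonds).
Ring closures in the SMILES: 0.
π bonds: 3 double bonds (each 1 DoU) → 3 DoU from unsaturation.
Total DoU = 0 + 3 = 3.

3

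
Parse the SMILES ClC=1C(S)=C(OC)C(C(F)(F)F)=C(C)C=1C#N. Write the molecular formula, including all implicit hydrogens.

C10H7ClF3NOS

Walk through each heavy atom and fill implicit hydrogens from standard valence (C 4, N 3, O 2, S 2, halogen 1):
  atom 1: Cl (halogen, monovalent) → 0 H
  atom 2: C, bond orders sum to 4 (valence 4) → 0 H
  atom 3: C, bond orders sum to 4 (valence 4) → 0 H
  atom 4: S, bond orders sum to 1 (valence 2) → 1 H
  atom 5: C, bond orders sum to 4 (valence 4) → 0 H
  atom 6: O, bond orders sum to 2 (valence 2) → 0 H
  atom 7: C, bond orders sum to 1 (valence 4) → 3 H
  atom 8: C, bond orders sum to 4 (valence 4) → 0 H
  atom 9: C, bond orders sum to 4 (valence 4) → 0 H
  atom 10: F (halogen, monovalent) → 0 H
  atom 11: F (halogen, monovalent) → 0 H
  atom 12: F (halogen, monovalent) → 0 H
  atom 13: C, bond orders sum to 4 (valence 4) → 0 H
  atom 14: C, bond orders sum to 1 (valence 4) → 3 H
  atom 15: C, bond orders sum to 4 (valence 4) → 0 H
  atom 16: C, bond orders sum to 4 (valence 4) → 0 H
  atom 17: N, bond orders sum to 3 (valence 3) → 0 H
Totals → C:10, H:7, Cl:1, F:3, N:1, O:1, S:1.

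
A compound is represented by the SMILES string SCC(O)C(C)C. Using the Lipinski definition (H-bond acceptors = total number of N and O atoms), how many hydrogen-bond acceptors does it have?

N atoms: 0; O atoms: 1.
Lipinski HBA = 0 + 1 = 1.

1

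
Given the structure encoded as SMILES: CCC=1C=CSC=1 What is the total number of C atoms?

Count every carbon token in the SMILES (each C, including those in ring-closure positions and inside branches).
Carbon count: 6.

6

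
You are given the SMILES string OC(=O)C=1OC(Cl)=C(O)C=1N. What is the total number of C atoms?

Count every carbon token in the SMILES (each C, including those in ring-closure positions and inside branches).
Carbon count: 5.

5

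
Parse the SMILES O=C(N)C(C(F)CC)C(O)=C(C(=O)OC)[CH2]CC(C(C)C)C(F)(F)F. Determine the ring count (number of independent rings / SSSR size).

0

In SMILES, each pair of matching ring-closure digits denotes one ring-closing bond; the number of such bonds equals the number of independent rings.
Ring-closure bonds here: 0.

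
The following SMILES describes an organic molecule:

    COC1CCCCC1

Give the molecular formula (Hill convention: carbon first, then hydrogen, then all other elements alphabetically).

C7H14O

Walk through each heavy atom and fill implicit hydrogens from standard valence (C 4, N 3, O 2, S 2, halogen 1):
  atom 1: C, bond orders sum to 1 (valence 4) → 3 H
  atom 2: O, bond orders sum to 2 (valence 2) → 0 H
  atom 3: C, bond orders sum to 3 (valence 4) → 1 H
  atom 4: C, bond orders sum to 2 (valence 4) → 2 H
  atom 5: C, bond orders sum to 2 (valence 4) → 2 H
  atom 6: C, bond orders sum to 2 (valence 4) → 2 H
  atom 7: C, bond orders sum to 2 (valence 4) → 2 H
  atom 8: C, bond orders sum to 2 (valence 4) → 2 H
Totals → C:7, H:14, O:1.
In Hill order: C7H14O.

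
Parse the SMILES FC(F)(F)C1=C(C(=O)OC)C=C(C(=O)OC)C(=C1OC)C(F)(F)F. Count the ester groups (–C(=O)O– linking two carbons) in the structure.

2

The ester motif appears at heavy-atom positions 7, 13 in the SMILES.
Other groups present: 1 ether.
Ester count: 2.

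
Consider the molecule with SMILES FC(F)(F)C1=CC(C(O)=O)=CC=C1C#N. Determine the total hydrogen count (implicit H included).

4

Walk through each heavy atom and fill implicit hydrogens from standard valence (C 4, N 3, O 2, S 2, halogen 1):
  atom 1: F (halogen, monovalent) → 0 H
  atom 2: C, bond orders sum to 4 (valence 4) → 0 H
  atom 3: F (halogen, monovalent) → 0 H
  atom 4: F (halogen, monovalent) → 0 H
  atom 5: C, bond orders sum to 4 (valence 4) → 0 H
  atom 6: C, bond orders sum to 3 (valence 4) → 1 H
  atom 7: C, bond orders sum to 4 (valence 4) → 0 H
  atom 8: C, bond orders sum to 4 (valence 4) → 0 H
  atom 9: O, bond orders sum to 1 (valence 2) → 1 H
  atom 10: O, bond orders sum to 2 (valence 2) → 0 H
  atom 11: C, bond orders sum to 3 (valence 4) → 1 H
  atom 12: C, bond orders sum to 3 (valence 4) → 1 H
  atom 13: C, bond orders sum to 4 (valence 4) → 0 H
  atom 14: C, bond orders sum to 4 (valence 4) → 0 H
  atom 15: N, bond orders sum to 3 (valence 3) → 0 H
Total hydrogens: 4.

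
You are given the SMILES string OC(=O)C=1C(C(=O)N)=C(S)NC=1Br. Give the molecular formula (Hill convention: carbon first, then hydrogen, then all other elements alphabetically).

C6H5BrN2O3S

Walk through each heavy atom and fill implicit hydrogens from standard valence (C 4, N 3, O 2, S 2, halogen 1):
  atom 1: O, bond orders sum to 1 (valence 2) → 1 H
  atom 2: C, bond orders sum to 4 (valence 4) → 0 H
  atom 3: O, bond orders sum to 2 (valence 2) → 0 H
  atom 4: C, bond orders sum to 4 (valence 4) → 0 H
  atom 5: C, bond orders sum to 4 (valence 4) → 0 H
  atom 6: C, bond orders sum to 4 (valence 4) → 0 H
  atom 7: O, bond orders sum to 2 (valence 2) → 0 H
  atom 8: N, bond orders sum to 1 (valence 3) → 2 H
  atom 9: C, bond orders sum to 4 (valence 4) → 0 H
  atom 10: S, bond orders sum to 1 (valence 2) → 1 H
  atom 11: N, bond orders sum to 2 (valence 3) → 1 H
  atom 12: C, bond orders sum to 4 (valence 4) → 0 H
  atom 13: Br (halogen, monovalent) → 0 H
Totals → C:6, H:5, Br:1, N:2, O:3, S:1.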